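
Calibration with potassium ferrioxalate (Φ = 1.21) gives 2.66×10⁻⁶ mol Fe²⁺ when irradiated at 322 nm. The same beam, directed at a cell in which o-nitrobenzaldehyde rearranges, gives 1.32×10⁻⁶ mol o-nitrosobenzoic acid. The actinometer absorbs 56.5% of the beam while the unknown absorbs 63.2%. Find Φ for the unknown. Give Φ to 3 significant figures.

Φ = 0.537

Photons absorbed by the actinometer: 2.66×10⁻⁶ / 1.21 = 2.198×10⁻⁶ mol.
Incident flux: 2.198×10⁻⁶ / 0.565 = 3.890×10⁻⁶ einstein.
Absorbed by unknown: 0.632 × 3.890×10⁻⁶ = 2.458×10⁻⁶ mol.
Φ(unknown) = 1.32×10⁻⁶ / 2.458×10⁻⁶ = 0.537.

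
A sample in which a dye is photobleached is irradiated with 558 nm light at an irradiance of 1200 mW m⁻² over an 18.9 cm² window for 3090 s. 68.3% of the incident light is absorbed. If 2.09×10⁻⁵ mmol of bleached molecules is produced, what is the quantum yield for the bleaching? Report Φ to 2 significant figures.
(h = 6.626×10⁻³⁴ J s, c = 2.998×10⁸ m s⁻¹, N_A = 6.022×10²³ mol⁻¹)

Product: 2.09×10⁻⁵ mmol = 2.09×10⁻⁸ mol.
Photon energy at 558 nm: hc/λ = (6.626×10⁻³⁴)(2.998×10⁸)/(558×10⁻⁹) = 3.560×10⁻¹⁹ J.
Energy delivered: (1200 mW m⁻²)(18.9×10⁻⁴ m²)(3090 s) = 7.008 J.
Photons incident: 7.008 / 3.560×10⁻¹⁹ = 1.969×10¹⁹, i.e. 1.969×10¹⁹/6.022×10²³ = 3.270×10⁻⁵ mol.
Photons absorbed: 0.683 × 3.270×10⁻⁵ = 2.233×10⁻⁵ mol.
Φ = 2.09×10⁻⁸ mol / 2.233×10⁻⁵ mol photons = 9.4×10⁻⁴.

Φ = 9.4×10⁻⁴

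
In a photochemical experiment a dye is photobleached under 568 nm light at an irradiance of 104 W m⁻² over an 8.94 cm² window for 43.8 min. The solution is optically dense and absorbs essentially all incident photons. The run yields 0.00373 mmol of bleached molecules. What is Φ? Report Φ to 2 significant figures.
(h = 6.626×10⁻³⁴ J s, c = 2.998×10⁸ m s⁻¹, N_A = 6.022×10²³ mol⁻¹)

Product: 0.00373 mmol = 3.73×10⁻⁶ mol.
Photon energy at 568 nm: hc/λ = (6.626×10⁻³⁴)(2.998×10⁸)/(568×10⁻⁹) = 3.497×10⁻¹⁹ J.
Energy delivered: (104 W m⁻²)(8.94×10⁻⁴ m²)(2628 s) = 244.3 J.
Photons incident: 244.3 / 3.497×10⁻¹⁹ = 6.986×10²⁰, i.e. 6.986×10²⁰/6.022×10²³ = 0.001160 mol.
Φ = 3.73×10⁻⁶ mol / 0.001160 mol photons = 0.0032.

Φ = 0.0032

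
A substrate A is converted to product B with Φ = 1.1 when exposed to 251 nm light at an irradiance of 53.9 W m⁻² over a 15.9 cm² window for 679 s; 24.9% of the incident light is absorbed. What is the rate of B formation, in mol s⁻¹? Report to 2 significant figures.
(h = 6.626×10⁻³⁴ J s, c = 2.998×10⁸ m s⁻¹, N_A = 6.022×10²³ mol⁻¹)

4.9×10⁻⁸ mol s⁻¹

Photon energy at 251 nm: hc/λ = (6.626×10⁻³⁴)(2.998×10⁸)/(251×10⁻⁹) = 7.914×10⁻¹⁹ J.
Energy delivered: (53.9 W m⁻²)(15.9×10⁻⁴ m²)(679 s) = 58.19 J.
Photons incident: 58.19 / 7.914×10⁻¹⁹ = 7.353×10¹⁹, i.e. 7.353×10¹⁹/6.022×10²³ = 1.221×10⁻⁴ mol.
Photons absorbed: 0.249 × 1.221×10⁻⁴ = 3.040×10⁻⁵ mol.
Product formed: 1.1 × 3.040×10⁻⁵ = 3.344×10⁻⁵ mol.
Rate: 3.344×10⁻⁵ / 679 s = 4.9×10⁻⁸ mol s⁻¹.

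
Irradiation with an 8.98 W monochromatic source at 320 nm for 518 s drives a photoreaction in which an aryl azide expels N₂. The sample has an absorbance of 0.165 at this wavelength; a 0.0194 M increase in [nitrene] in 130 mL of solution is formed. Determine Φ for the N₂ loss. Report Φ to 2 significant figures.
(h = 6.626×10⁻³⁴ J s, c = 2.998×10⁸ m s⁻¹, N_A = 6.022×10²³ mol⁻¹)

Product: (0.0194 M)(0.13 L) = 0.002522 mol.
Photon energy at 320 nm: hc/λ = (6.626×10⁻³⁴)(2.998×10⁸)/(320×10⁻⁹) = 6.208×10⁻¹⁹ J.
Energy delivered: (8.98 W)(518 s) = 4652 J.
Photons incident: 4652 / 6.208×10⁻¹⁹ = 7.494×10²¹, i.e. 7.494×10²¹/6.022×10²³ = 0.01244 mol.
Fraction absorbed: 1 − 10^(−0.165) = 0.3161.
Photons absorbed: 0.3161 × 0.01244 = 0.003932 mol.
Φ = 0.002522 mol / 0.003932 mol photons = 0.64.

Φ = 0.64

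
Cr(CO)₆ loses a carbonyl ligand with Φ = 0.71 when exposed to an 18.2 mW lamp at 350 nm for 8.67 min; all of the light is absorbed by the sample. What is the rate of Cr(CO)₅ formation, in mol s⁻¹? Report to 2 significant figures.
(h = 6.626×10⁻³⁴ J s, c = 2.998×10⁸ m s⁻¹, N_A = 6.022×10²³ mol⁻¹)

Photon energy at 350 nm: hc/λ = (6.626×10⁻³⁴)(2.998×10⁸)/(350×10⁻⁹) = 5.676×10⁻¹⁹ J.
Energy delivered: (18.2 mW)(520.2 s) = 9.468 J.
Photons incident: 9.468 / 5.676×10⁻¹⁹ = 1.668×10¹⁹, i.e. 1.668×10¹⁹/6.022×10²³ = 2.770×10⁻⁵ mol.
Product formed: 0.71 × 2.770×10⁻⁵ = 1.967×10⁻⁵ mol.
Rate: 1.967×10⁻⁵ / 520.2 s = 3.8×10⁻⁸ mol s⁻¹.

3.8×10⁻⁸ mol s⁻¹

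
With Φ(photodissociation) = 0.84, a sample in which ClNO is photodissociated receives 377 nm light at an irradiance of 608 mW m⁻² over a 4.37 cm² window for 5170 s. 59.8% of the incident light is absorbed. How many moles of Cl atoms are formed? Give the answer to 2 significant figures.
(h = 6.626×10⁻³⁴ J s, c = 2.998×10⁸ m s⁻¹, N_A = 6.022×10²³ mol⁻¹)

Photon energy at 377 nm: hc/λ = (6.626×10⁻³⁴)(2.998×10⁸)/(377×10⁻⁹) = 5.269×10⁻¹⁹ J.
Energy delivered: (608 mW m⁻²)(4.37×10⁻⁴ m²)(5170 s) = 1.374 J.
Photons incident: 1.374 / 5.269×10⁻¹⁹ = 2.608×10¹⁸, i.e. 2.608×10¹⁸/6.022×10²³ = 4.331×10⁻⁶ mol.
Photons absorbed: 0.598 × 4.331×10⁻⁶ = 2.590×10⁻⁶ mol.
Product: Φ × n_abs = 0.84 × 2.590×10⁻⁶ = 2.176×10⁻⁶ mol.

2.2×10⁻⁶ mol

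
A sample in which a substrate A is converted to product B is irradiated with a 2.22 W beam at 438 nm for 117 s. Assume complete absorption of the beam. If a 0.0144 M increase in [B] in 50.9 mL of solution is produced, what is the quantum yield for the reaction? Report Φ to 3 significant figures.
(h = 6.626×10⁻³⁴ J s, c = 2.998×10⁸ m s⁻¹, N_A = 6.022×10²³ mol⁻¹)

Φ = 0.771

Product: (0.0144 M)(0.0509 L) = 7.330×10⁻⁴ mol.
Photon energy at 438 nm: hc/λ = (6.626×10⁻³⁴)(2.998×10⁸)/(438×10⁻⁹) = 4.535×10⁻¹⁹ J.
Energy delivered: (2.22 W)(117 s) = 259.7 J.
Photons incident: 259.7 / 4.535×10⁻¹⁹ = 5.727×10²⁰, i.e. 5.727×10²⁰/6.022×10²³ = 9.510×10⁻⁴ mol.
Φ = 7.330×10⁻⁴ mol / 9.510×10⁻⁴ mol photons = 0.771.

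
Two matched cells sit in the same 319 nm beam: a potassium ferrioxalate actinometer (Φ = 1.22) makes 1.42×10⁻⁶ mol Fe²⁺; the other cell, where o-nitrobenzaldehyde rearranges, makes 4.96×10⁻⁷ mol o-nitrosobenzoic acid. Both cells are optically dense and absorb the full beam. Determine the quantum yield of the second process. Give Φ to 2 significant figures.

Photons absorbed by the actinometer: 1.42×10⁻⁶ / 1.22 = 1.164×10⁻⁶ mol.
Φ(unknown) = 4.96×10⁻⁷ / 1.164×10⁻⁶ = 0.43.

Φ = 0.43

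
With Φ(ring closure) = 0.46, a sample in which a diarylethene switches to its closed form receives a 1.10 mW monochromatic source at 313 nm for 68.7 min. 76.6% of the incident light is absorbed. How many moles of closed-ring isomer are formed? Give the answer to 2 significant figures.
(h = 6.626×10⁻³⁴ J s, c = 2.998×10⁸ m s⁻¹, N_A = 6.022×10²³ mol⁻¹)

4.2×10⁻⁶ mol

Photon energy at 313 nm: hc/λ = (6.626×10⁻³⁴)(2.998×10⁸)/(313×10⁻⁹) = 6.347×10⁻¹⁹ J.
Energy delivered: (1.10 mW)(4122 s) = 4.534 J.
Photons incident: 4.534 / 6.347×10⁻¹⁹ = 7.144×10¹⁸, i.e. 7.144×10¹⁸/6.022×10²³ = 1.186×10⁻⁵ mol.
Photons absorbed: 0.766 × 1.186×10⁻⁵ = 9.085×10⁻⁶ mol.
Product: Φ × n_abs = 0.46 × 9.085×10⁻⁶ = 4.179×10⁻⁶ mol.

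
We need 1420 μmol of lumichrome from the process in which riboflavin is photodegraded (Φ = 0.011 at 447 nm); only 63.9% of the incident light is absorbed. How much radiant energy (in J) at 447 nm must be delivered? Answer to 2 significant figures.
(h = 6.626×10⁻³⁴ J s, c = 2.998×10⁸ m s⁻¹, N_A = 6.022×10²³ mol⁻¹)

5.4×10⁴ J

Product: 1420 μmol = 0.00142 mol.
Photons that must be absorbed: 0.00142 / 0.011 = 0.1291 mol.
Incident photons needed: 0.1291 / 0.639 = 0.2020 mol.
Photon energy: hc/λ = 4.444×10⁻¹⁹ J; per mole, 2.676×10⁵ J mol⁻¹.
Energy required: 0.2020 × 2.676×10⁵ = 5.4×10⁴ J.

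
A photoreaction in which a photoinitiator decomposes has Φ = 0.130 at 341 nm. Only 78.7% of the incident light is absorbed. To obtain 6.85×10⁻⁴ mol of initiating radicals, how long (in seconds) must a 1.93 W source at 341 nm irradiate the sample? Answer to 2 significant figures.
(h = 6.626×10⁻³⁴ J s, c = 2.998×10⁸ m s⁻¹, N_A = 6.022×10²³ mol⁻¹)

t ≈ 1200 s

Photons that must be absorbed: 6.85×10⁻⁴ / 0.130 = 0.005269 mol.
Incident photons needed: 0.005269 / 0.787 = 0.006695 mol.
Photon energy: hc/λ = 5.825×10⁻¹⁹ J; per mole, 3.508×10⁵ J mol⁻¹.
Energy required: 0.006695 × 3.508×10⁵ = 2349 J.
Time: 2349 J / 1.93 W = 1200 s.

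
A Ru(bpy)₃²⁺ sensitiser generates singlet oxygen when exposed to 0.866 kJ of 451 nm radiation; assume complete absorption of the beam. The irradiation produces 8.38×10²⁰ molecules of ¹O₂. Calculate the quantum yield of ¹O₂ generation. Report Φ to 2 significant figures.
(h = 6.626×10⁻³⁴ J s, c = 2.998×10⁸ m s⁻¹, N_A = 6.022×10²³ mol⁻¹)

Φ = 0.43

Product: 8.38×10²⁰ / 6.022×10²³ = 0.001392 mol.
Photon energy at 451 nm: hc/λ = (6.626×10⁻³⁴)(2.998×10⁸)/(451×10⁻⁹) = 4.405×10⁻¹⁹ J.
Incident energy: 0.866 kJ = 866 J.
Photons incident: 866 / 4.405×10⁻¹⁹ = 1.966×10²¹, i.e. 1.966×10²¹/6.022×10²³ = 0.003265 mol.
Φ = 0.001392 mol / 0.003265 mol photons = 0.43.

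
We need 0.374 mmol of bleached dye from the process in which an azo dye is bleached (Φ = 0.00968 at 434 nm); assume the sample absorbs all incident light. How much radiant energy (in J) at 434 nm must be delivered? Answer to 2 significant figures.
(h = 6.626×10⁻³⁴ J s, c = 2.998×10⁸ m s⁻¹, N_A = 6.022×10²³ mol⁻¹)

1.1×10⁴ J

Product: 0.374 mmol = 3.74×10⁻⁴ mol.
Photons that must be absorbed: 3.74×10⁻⁴ / 0.00968 = 0.03864 mol.
Photon energy: hc/λ = 4.577×10⁻¹⁹ J; per mole, 2.756×10⁵ J mol⁻¹.
Energy required: 0.03864 × 2.756×10⁵ = 1.1×10⁴ J.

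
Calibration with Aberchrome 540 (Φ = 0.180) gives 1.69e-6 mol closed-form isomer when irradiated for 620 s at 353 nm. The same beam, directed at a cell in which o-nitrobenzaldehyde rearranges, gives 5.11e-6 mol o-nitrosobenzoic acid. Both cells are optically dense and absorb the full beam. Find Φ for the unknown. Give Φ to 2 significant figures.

Photons absorbed by the actinometer: 1.69e-6 / 0.180 = 9.389e-6 mol.
Φ(unknown) = 5.11e-6 / 9.389e-6 = 0.54.

Φ = 0.54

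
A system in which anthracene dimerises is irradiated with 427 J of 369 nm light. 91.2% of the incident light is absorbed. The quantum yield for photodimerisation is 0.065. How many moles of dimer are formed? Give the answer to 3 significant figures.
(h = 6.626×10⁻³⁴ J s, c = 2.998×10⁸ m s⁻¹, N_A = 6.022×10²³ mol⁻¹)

7.81×10⁻⁵ mol

Photon energy at 369 nm: hc/λ = (6.626×10⁻³⁴)(2.998×10⁸)/(369×10⁻⁹) = 5.383×10⁻¹⁹ J.
Photons incident: 427 / 5.383×10⁻¹⁹ = 7.932×10²⁰, i.e. 7.932×10²⁰/6.022×10²³ = 0.001317 mol.
Photons absorbed: 0.912 × 0.001317 = 0.001201 mol.
Product: Φ × n_abs = 0.065 × 0.001201 = 7.807×10⁻⁵ mol.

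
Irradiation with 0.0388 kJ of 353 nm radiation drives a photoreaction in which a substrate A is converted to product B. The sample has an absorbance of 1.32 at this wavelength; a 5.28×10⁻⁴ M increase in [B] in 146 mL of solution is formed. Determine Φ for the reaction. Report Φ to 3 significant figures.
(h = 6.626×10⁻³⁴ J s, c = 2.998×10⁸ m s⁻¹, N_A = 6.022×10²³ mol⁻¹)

Φ = 0.707

Product: (5.28×10⁻⁴ M)(0.146 L) = 7.709×10⁻⁵ mol.
Photon energy at 353 nm: hc/λ = (6.626×10⁻³⁴)(2.998×10⁸)/(353×10⁻⁹) = 5.627×10⁻¹⁹ J.
Incident energy: 0.0388 kJ = 38.8 J.
Photons incident: 38.8 / 5.627×10⁻¹⁹ = 6.895×10¹⁹, i.e. 6.895×10¹⁹/6.022×10²³ = 1.145×10⁻⁴ mol.
Fraction absorbed: 1 − 10^(−1.32) = 0.9521.
Photons absorbed: 0.9521 × 1.145×10⁻⁴ = 1.090×10⁻⁴ mol.
Φ = 7.709×10⁻⁵ mol / 1.090×10⁻⁴ mol photons = 0.707.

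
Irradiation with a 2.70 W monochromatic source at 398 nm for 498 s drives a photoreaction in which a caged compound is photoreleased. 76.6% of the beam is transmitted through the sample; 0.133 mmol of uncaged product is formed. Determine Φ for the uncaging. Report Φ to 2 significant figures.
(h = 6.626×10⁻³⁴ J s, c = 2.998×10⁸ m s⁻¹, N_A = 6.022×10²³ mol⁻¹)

Φ = 0.13

Product: 0.133 mmol = 1.33×10⁻⁴ mol.
Photon energy at 398 nm: hc/λ = (6.626×10⁻³⁴)(2.998×10⁸)/(398×10⁻⁹) = 4.991×10⁻¹⁹ J.
Energy delivered: (2.70 W)(498 s) = 1345 J.
Photons incident: 1345 / 4.991×10⁻¹⁹ = 2.695×10²¹, i.e. 2.695×10²¹/6.022×10²³ = 0.004475 mol.
Fraction absorbed: 1 − 76.6/100 = 0.2340.
Photons absorbed: 0.2340 × 0.004475 = 0.001047 mol.
Φ = 1.33×10⁻⁴ mol / 0.001047 mol photons = 0.13.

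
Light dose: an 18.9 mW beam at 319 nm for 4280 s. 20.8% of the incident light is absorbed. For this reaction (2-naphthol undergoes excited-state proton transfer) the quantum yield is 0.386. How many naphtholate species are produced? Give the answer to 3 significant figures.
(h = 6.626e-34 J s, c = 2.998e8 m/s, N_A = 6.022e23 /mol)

1.04e19 species

Photon energy at 319 nm: hc/λ = (6.626e-34)(2.998e8)/(319e-9) = 6.227e-19 J.
Energy delivered: (18.9 mW)(4280 s) = 80.89 J.
Photons incident: 80.89 / 6.227e-19 = 1.299e20, i.e. 1.299e20/6.022e23 = 2.157e-4 mol.
Photons absorbed: 0.208 × 2.157e-4 = 4.487e-5 mol.
Product: Φ × n_abs = 0.386 × 4.487e-5 = 1.732e-5 mol.
As a count: 1.732e-5 × 6.022e23 = 1.04e19.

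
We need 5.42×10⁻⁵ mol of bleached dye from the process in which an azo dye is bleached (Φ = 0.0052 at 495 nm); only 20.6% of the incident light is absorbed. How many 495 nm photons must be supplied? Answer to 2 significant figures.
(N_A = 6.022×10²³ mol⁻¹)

Photons that must be absorbed: 5.42×10⁻⁵ / 0.0052 = 0.01042 mol.
Incident photons needed: 0.01042 / 0.206 = 0.05058 mol.
Photon count: 0.05058 × 6.022×10²³ = 3.0×10²².

3.0×10²² photons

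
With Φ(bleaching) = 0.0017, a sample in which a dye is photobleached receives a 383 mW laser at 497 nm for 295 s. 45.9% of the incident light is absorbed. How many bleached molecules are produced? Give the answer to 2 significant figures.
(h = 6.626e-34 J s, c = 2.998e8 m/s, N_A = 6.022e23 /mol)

2.2e17 bleached molecules

Photon energy at 497 nm: hc/λ = (6.626e-34)(2.998e8)/(497e-9) = 3.997e-19 J.
Energy delivered: (383 mW)(295 s) = 113.0 J.
Photons incident: 113.0 / 3.997e-19 = 2.827e20, i.e. 2.827e20/6.022e23 = 4.694e-4 mol.
Photons absorbed: 0.459 × 4.694e-4 = 2.155e-4 mol.
Product: Φ × n_abs = 0.0017 × 2.155e-4 = 3.664e-7 mol.
As a count: 3.664e-7 × 6.022e23 = 2.2e17.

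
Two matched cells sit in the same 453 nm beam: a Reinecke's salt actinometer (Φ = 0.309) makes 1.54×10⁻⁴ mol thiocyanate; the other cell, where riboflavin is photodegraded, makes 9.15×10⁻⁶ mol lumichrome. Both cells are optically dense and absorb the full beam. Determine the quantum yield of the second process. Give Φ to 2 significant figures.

Φ = 0.018

Photons absorbed by the actinometer: 1.54×10⁻⁴ / 0.309 = 4.984×10⁻⁴ mol.
Φ(unknown) = 9.15×10⁻⁶ / 4.984×10⁻⁴ = 0.018.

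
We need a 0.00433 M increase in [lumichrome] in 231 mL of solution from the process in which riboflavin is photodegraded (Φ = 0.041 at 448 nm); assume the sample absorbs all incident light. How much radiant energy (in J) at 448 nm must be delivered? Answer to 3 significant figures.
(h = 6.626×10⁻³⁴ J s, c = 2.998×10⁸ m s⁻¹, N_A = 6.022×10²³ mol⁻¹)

Product: (0.00433 M)(0.231 L) = 0.001000 mol.
Photons that must be absorbed: 0.001000 / 0.041 = 0.02439 mol.
Photon energy: hc/λ = 4.434×10⁻¹⁹ J; per mole, 2.670×10⁵ J mol⁻¹.
Energy required: 0.02439 × 2.670×10⁵ = 6510 J.

6510 J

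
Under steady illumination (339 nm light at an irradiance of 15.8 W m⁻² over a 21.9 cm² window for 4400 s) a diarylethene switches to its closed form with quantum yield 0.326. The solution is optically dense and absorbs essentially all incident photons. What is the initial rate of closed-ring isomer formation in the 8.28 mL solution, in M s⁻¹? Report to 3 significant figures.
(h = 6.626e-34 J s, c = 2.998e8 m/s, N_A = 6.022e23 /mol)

Photon energy at 339 nm: hc/λ = (6.626e-34)(2.998e8)/(339e-9) = 5.860e-19 J.
Energy delivered: (15.8 W m⁻²)(21.9e-4 m²)(4400 s) = 152.2 J.
Photons incident: 152.2 / 5.860e-19 = 2.597e20, i.e. 2.597e20/6.022e23 = 4.313e-4 mol.
Product formed: 0.326 × 4.313e-4 = 1.406e-4 mol.
Rate: 1.406e-4 mol / (4400 s × 0.00828 L) = 3.86e-6 M s⁻¹.

3.86e-6 M s⁻¹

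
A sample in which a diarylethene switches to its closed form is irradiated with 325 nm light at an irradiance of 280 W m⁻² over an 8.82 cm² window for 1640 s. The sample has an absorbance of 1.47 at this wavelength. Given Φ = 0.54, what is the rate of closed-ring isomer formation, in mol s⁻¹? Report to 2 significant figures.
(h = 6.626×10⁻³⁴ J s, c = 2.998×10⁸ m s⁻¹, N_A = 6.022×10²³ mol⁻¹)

3.5×10⁻⁷ mol s⁻¹

Photon energy at 325 nm: hc/λ = (6.626×10⁻³⁴)(2.998×10⁸)/(325×10⁻⁹) = 6.112×10⁻¹⁹ J.
Energy delivered: (280 W m⁻²)(8.82×10⁻⁴ m²)(1640 s) = 405.0 J.
Photons incident: 405.0 / 6.112×10⁻¹⁹ = 6.626×10²⁰, i.e. 6.626×10²⁰/6.022×10²³ = 0.001100 mol.
Fraction absorbed: 1 − 10^(−1.47) = 0.9661.
Photons absorbed: 0.9661 × 0.001100 = 0.001063 mol.
Product formed: 0.54 × 0.001063 = 5.740×10⁻⁴ mol.
Rate: 5.740×10⁻⁴ / 1640 s = 3.5×10⁻⁷ mol s⁻¹.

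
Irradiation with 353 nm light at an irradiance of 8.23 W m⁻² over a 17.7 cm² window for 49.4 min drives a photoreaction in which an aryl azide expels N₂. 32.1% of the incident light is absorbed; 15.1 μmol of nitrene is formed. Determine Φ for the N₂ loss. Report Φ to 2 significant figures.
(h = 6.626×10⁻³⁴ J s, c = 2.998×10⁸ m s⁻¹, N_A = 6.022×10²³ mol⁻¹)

Φ = 0.37

Product: 15.1 μmol = 1.51×10⁻⁵ mol.
Photon energy at 353 nm: hc/λ = (6.626×10⁻³⁴)(2.998×10⁸)/(353×10⁻⁹) = 5.627×10⁻¹⁹ J.
Energy delivered: (8.23 W m⁻²)(17.7×10⁻⁴ m²)(2964 s) = 43.18 J.
Photons incident: 43.18 / 5.627×10⁻¹⁹ = 7.674×10¹⁹, i.e. 7.674×10¹⁹/6.022×10²³ = 1.274×10⁻⁴ mol.
Photons absorbed: 0.321 × 1.274×10⁻⁴ = 4.090×10⁻⁵ mol.
Φ = 1.51×10⁻⁵ mol / 4.090×10⁻⁵ mol photons = 0.37.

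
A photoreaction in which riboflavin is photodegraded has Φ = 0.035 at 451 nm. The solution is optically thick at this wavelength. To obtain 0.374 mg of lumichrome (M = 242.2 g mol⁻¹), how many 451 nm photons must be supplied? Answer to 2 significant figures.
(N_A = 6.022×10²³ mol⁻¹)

Product: 0.374 mg / 242.2 g mol⁻¹ = 1.544×10⁻⁶ mol.
Photons that must be absorbed: 1.544×10⁻⁶ / 0.035 = 4.411×10⁻⁵ mol.
Photon count: 4.411×10⁻⁵ × 6.022×10²³ = 2.7×10¹⁹.

2.7×10¹⁹ photons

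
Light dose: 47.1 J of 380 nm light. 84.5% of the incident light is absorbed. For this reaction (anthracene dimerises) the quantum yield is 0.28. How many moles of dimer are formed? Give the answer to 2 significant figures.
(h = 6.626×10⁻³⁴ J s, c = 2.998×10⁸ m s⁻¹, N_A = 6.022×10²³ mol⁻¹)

3.5×10⁻⁵ mol

Photon energy at 380 nm: hc/λ = (6.626×10⁻³⁴)(2.998×10⁸)/(380×10⁻⁹) = 5.228×10⁻¹⁹ J.
Photons incident: 47.1 / 5.228×10⁻¹⁹ = 9.009×10¹⁹, i.e. 9.009×10¹⁹/6.022×10²³ = 1.496×10⁻⁴ mol.
Photons absorbed: 0.845 × 1.496×10⁻⁴ = 1.264×10⁻⁴ mol.
Product: Φ × n_abs = 0.28 × 1.264×10⁻⁴ = 3.539×10⁻⁵ mol.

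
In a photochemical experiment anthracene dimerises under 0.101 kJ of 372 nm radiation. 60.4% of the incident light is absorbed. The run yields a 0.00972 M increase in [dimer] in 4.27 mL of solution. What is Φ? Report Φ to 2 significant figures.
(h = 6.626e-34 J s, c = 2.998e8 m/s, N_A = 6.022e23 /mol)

Φ = 0.22

Product: (0.00972 M)(0.00427 L) = 4.150e-5 mol.
Photon energy at 372 nm: hc/λ = (6.626e-34)(2.998e8)/(372e-9) = 5.340e-19 J.
Incident energy: 0.101 kJ = 101 J.
Photons incident: 101 / 5.340e-19 = 1.891e20, i.e. 1.891e20/6.022e23 = 3.140e-4 mol.
Photons absorbed: 0.604 × 3.140e-4 = 1.897e-4 mol.
Φ = 4.150e-5 mol / 1.897e-4 mol photons = 0.22.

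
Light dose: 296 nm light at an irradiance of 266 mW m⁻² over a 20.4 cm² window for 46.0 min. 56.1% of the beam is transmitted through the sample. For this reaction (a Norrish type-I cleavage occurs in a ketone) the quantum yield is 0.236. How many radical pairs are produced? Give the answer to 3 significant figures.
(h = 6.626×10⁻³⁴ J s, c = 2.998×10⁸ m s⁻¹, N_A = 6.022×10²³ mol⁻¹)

2.31×10¹⁷ radical pairs

Photon energy at 296 nm: hc/λ = (6.626×10⁻³⁴)(2.998×10⁸)/(296×10⁻⁹) = 6.711×10⁻¹⁹ J.
Energy delivered: (266 mW m⁻²)(20.4×10⁻⁴ m²)(2760 s) = 1.498 J.
Photons incident: 1.498 / 6.711×10⁻¹⁹ = 2.232×10¹⁸, i.e. 2.232×10¹⁸/6.022×10²³ = 3.706×10⁻⁶ mol.
Fraction absorbed: 1 − 56.1/100 = 0.4390.
Photons absorbed: 0.4390 × 3.706×10⁻⁶ = 1.627×10⁻⁶ mol.
Product: Φ × n_abs = 0.236 × 1.627×10⁻⁶ = 3.840×10⁻⁷ mol.
As a count: 3.840×10⁻⁷ × 6.022×10²³ = 2.31×10¹⁷.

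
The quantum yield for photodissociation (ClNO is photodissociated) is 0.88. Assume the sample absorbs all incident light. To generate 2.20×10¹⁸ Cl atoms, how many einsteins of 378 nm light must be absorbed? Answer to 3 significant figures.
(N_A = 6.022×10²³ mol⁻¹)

Product: 2.20×10¹⁸ / 6.022×10²³ = 3.653×10⁻⁶ mol.
Photons that must be absorbed: 3.653×10⁻⁶ / 0.88 = 4.151×10⁻⁶ mol.

4.15×10⁻⁶ einstein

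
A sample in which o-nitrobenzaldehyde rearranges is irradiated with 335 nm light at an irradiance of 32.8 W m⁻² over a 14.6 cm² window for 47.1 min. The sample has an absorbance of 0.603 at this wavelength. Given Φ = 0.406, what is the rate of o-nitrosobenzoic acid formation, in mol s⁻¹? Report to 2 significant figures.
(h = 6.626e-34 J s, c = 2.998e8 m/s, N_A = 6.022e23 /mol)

Photon energy at 335 nm: hc/λ = (6.626e-34)(2.998e8)/(335e-9) = 5.930e-19 J.
Energy delivered: (32.8 W m⁻²)(14.6e-4 m²)(2826 s) = 135.3 J.
Photons incident: 135.3 / 5.930e-19 = 2.282e20, i.e. 2.282e20/6.022e23 = 3.789e-4 mol.
Fraction absorbed: 1 − 10^(−0.603) = 0.7505.
Photons absorbed: 0.7505 × 3.789e-4 = 2.844e-4 mol.
Product formed: 0.406 × 2.844e-4 = 1.155e-4 mol.
Rate: 1.155e-4 / 2826 s = 4.1e-8 mol s⁻¹.

4.1e-8 mol s⁻¹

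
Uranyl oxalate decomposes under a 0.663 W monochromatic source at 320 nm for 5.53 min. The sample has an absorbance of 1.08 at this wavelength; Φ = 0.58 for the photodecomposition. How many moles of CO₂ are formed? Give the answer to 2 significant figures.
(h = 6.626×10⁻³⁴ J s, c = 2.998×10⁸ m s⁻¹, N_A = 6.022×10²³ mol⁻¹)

3.1×10⁻⁴ mol

Photon energy at 320 nm: hc/λ = (6.626×10⁻³⁴)(2.998×10⁸)/(320×10⁻⁹) = 6.208×10⁻¹⁹ J.
Energy delivered: (0.663 W)(331.8 s) = 220.0 J.
Photons incident: 220.0 / 6.208×10⁻¹⁹ = 3.544×10²⁰, i.e. 3.544×10²⁰/6.022×10²³ = 5.885×10⁻⁴ mol.
Fraction absorbed: 1 − 10^(−1.08) = 0.9168.
Photons absorbed: 0.9168 × 5.885×10⁻⁴ = 5.395×10⁻⁴ mol.
Product: Φ × n_abs = 0.58 × 5.395×10⁻⁴ = 3.129×10⁻⁴ mol.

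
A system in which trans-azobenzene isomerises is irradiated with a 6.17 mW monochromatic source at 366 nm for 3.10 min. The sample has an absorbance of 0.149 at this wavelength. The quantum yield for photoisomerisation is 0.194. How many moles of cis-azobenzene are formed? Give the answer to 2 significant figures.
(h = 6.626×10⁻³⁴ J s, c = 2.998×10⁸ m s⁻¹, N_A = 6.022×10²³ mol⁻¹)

2.0×10⁻⁷ mol

Photon energy at 366 nm: hc/λ = (6.626×10⁻³⁴)(2.998×10⁸)/(366×10⁻⁹) = 5.428×10⁻¹⁹ J.
Energy delivered: (6.17 mW)(186 s) = 1.148 J.
Photons incident: 1.148 / 5.428×10⁻¹⁹ = 2.115×10¹⁸, i.e. 2.115×10¹⁸/6.022×10²³ = 3.512×10⁻⁶ mol.
Fraction absorbed: 1 − 10^(−0.149) = 0.2904.
Photons absorbed: 0.2904 × 3.512×10⁻⁶ = 1.020×10⁻⁶ mol.
Product: Φ × n_abs = 0.194 × 1.020×10⁻⁶ = 1.979×10⁻⁷ mol.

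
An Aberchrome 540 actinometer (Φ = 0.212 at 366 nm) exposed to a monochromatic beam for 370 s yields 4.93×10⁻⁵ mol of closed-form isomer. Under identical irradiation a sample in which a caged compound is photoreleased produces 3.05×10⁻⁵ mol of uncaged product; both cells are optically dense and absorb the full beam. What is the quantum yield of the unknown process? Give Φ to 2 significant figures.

Φ = 0.13

Photons absorbed by the actinometer: 4.93×10⁻⁵ / 0.212 = 2.325×10⁻⁴ mol.
Φ(unknown) = 3.05×10⁻⁵ / 2.325×10⁻⁴ = 0.13.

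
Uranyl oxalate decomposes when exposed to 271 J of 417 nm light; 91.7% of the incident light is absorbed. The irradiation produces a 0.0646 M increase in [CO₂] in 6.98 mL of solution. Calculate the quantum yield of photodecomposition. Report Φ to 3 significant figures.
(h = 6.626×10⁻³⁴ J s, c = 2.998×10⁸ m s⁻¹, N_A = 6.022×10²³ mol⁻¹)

Product: (0.0646 M)(0.00698 L) = 4.509×10⁻⁴ mol.
Photon energy at 417 nm: hc/λ = (6.626×10⁻³⁴)(2.998×10⁸)/(417×10⁻⁹) = 4.764×10⁻¹⁹ J.
Photons incident: 271 / 4.764×10⁻¹⁹ = 5.688×10²⁰, i.e. 5.688×10²⁰/6.022×10²³ = 9.445×10⁻⁴ mol.
Photons absorbed: 0.917 × 9.445×10⁻⁴ = 8.661×10⁻⁴ mol.
Φ = 4.509×10⁻⁴ mol / 8.661×10⁻⁴ mol photons = 0.521.

Φ = 0.521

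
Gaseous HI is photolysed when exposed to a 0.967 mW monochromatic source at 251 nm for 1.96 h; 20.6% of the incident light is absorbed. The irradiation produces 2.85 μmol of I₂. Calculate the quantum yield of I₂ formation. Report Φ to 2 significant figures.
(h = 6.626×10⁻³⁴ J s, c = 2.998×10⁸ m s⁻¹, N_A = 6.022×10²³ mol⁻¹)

Φ = 0.97

Product: 2.85 μmol = 2.85×10⁻⁶ mol.
Photon energy at 251 nm: hc/λ = (6.626×10⁻³⁴)(2.998×10⁸)/(251×10⁻⁹) = 7.914×10⁻¹⁹ J.
Energy delivered: (0.967 mW)(7056 s) = 6.823 J.
Photons incident: 6.823 / 7.914×10⁻¹⁹ = 8.621×10¹⁸, i.e. 8.621×10¹⁸/6.022×10²³ = 1.432×10⁻⁵ mol.
Photons absorbed: 0.206 × 1.432×10⁻⁵ = 2.950×10⁻⁶ mol.
Φ = 2.85×10⁻⁶ mol / 2.950×10⁻⁶ mol photons = 0.97.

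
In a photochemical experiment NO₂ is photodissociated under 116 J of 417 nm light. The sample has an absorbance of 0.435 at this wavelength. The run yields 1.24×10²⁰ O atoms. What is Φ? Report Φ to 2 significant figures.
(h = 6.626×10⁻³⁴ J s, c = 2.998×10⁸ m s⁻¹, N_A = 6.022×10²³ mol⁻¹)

Φ = 0.80

Product: 1.24×10²⁰ / 6.022×10²³ = 2.059×10⁻⁴ mol.
Photon energy at 417 nm: hc/λ = (6.626×10⁻³⁴)(2.998×10⁸)/(417×10⁻⁹) = 4.764×10⁻¹⁹ J.
Photons incident: 116 / 4.764×10⁻¹⁹ = 2.435×10²⁰, i.e. 2.435×10²⁰/6.022×10²³ = 4.044×10⁻⁴ mol.
Fraction absorbed: 1 − 10^(−0.435) = 0.6327.
Photons absorbed: 0.6327 × 4.044×10⁻⁴ = 2.559×10⁻⁴ mol.
Φ = 2.059×10⁻⁴ mol / 2.559×10⁻⁴ mol photons = 0.80.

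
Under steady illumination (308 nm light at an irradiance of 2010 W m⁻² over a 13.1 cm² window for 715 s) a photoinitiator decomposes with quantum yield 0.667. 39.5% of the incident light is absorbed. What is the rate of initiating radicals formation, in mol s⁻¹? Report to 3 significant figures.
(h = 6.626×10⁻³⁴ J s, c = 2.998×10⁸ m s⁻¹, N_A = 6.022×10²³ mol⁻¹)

1.79×10⁻⁶ mol s⁻¹

Photon energy at 308 nm: hc/λ = (6.626×10⁻³⁴)(2.998×10⁸)/(308×10⁻⁹) = 6.450×10⁻¹⁹ J.
Energy delivered: (2010 W m⁻²)(13.1×10⁻⁴ m²)(715 s) = 1883 J.
Photons incident: 1883 / 6.450×10⁻¹⁹ = 2.919×10²¹, i.e. 2.919×10²¹/6.022×10²³ = 0.004847 mol.
Photons absorbed: 0.395 × 0.004847 = 0.001915 mol.
Product formed: 0.667 × 0.001915 = 0.001277 mol.
Rate: 0.001277 / 715 s = 1.79×10⁻⁶ mol s⁻¹.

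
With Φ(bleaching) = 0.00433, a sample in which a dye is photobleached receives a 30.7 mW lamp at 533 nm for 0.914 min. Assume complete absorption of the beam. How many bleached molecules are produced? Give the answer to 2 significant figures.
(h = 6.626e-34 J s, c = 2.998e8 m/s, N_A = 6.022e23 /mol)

2.0e16 bleached molecules

Photon energy at 533 nm: hc/λ = (6.626e-34)(2.998e8)/(533e-9) = 3.727e-19 J.
Energy delivered: (30.7 mW)(54.84 s) = 1.684 J.
Photons incident: 1.684 / 3.727e-19 = 4.518e18, i.e. 4.518e18/6.022e23 = 7.502e-6 mol.
Product: Φ × n_abs = 0.00433 × 7.502e-6 = 3.248e-8 mol.
As a count: 3.248e-8 × 6.022e23 = 2.0e16.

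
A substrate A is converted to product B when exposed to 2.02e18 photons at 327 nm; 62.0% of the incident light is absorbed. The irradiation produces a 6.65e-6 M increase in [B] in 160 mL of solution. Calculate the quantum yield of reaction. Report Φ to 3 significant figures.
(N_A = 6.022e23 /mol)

Φ = 0.512

Product: (6.65e-6 M)(0.16 L) = 1.064e-6 mol.
Moles of photons: 2.02e18 / 6.022e23 = 3.354e-6 mol.
Photons absorbed: 0.620 × 3.354e-6 = 2.079e-6 mol.
Φ = 1.064e-6 mol / 2.079e-6 mol photons = 0.512.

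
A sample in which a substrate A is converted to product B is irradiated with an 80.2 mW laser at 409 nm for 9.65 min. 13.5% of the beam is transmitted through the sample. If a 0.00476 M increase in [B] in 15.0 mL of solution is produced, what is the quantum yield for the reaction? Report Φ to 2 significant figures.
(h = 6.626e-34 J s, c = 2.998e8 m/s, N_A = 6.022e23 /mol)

Φ = 0.52

Product: (0.00476 M)(0.015 L) = 7.140e-5 mol.
Photon energy at 409 nm: hc/λ = (6.626e-34)(2.998e8)/(409e-9) = 4.857e-19 J.
Energy delivered: (80.2 mW)(579 s) = 46.44 J.
Photons incident: 46.44 / 4.857e-19 = 9.561e19, i.e. 9.561e19/6.022e23 = 1.588e-4 mol.
Fraction absorbed: 1 − 13.5/100 = 0.8650.
Photons absorbed: 0.8650 × 1.588e-4 = 1.374e-4 mol.
Φ = 7.140e-5 mol / 1.374e-4 mol photons = 0.52.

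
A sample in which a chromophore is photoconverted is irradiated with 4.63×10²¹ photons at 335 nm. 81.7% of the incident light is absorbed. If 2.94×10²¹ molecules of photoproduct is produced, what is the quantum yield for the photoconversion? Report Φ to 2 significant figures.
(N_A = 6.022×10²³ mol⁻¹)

Φ = 0.78

Product: 2.94×10²¹ / 6.022×10²³ = 0.004882 mol.
Moles of photons: 4.63×10²¹ / 6.022×10²³ = 0.007688 mol.
Photons absorbed: 0.817 × 0.007688 = 0.006281 mol.
Φ = 0.004882 mol / 0.006281 mol photons = 0.78.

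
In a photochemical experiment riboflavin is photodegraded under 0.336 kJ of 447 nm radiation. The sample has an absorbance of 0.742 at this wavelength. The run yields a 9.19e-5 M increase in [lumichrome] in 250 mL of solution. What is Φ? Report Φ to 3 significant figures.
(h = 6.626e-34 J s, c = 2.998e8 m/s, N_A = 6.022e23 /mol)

Φ = 0.0223

Product: (9.19e-5 M)(0.25 L) = 2.298e-5 mol.
Photon energy at 447 nm: hc/λ = (6.626e-34)(2.998e8)/(447e-9) = 4.444e-19 J.
Incident energy: 0.336 kJ = 336 J.
Photons incident: 336 / 4.444e-19 = 7.561e20, i.e. 7.561e20/6.022e23 = 0.001256 mol.
Fraction absorbed: 1 − 10^(−0.742) = 0.8189.
Photons absorbed: 0.8189 × 0.001256 = 0.001029 mol.
Φ = 2.298e-5 mol / 0.001029 mol photons = 0.0223.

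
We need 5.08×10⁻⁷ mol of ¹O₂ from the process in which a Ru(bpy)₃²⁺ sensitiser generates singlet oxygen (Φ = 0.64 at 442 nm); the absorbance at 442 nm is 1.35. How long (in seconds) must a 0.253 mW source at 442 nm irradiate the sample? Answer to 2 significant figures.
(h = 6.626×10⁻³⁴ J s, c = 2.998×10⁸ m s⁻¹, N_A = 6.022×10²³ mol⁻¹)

Photons that must be absorbed: 5.08×10⁻⁷ / 0.64 = 7.938×10⁻⁷ mol.
Fraction absorbed: 1 − 10^(−1.35) = 0.9553.
Incident photons needed: 7.938×10⁻⁷ / 0.9553 = 8.309×10⁻⁷ mol.
Photon energy: hc/λ = 4.494×10⁻¹⁹ J; per mole, 2.706×10⁵ J mol⁻¹.
Energy required: 8.309×10⁻⁷ × 2.706×10⁵ = 0.2248 J.
Time: 0.2248 J / 0.000253 W = 890 s.

t ≈ 890 s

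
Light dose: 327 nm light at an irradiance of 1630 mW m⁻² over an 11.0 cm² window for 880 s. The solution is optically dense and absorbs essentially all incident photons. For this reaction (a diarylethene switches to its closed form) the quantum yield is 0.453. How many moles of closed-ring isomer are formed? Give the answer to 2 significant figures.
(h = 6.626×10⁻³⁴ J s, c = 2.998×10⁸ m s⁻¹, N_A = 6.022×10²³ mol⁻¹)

2.0×10⁻⁶ mol

Photon energy at 327 nm: hc/λ = (6.626×10⁻³⁴)(2.998×10⁸)/(327×10⁻⁹) = 6.075×10⁻¹⁹ J.
Energy delivered: (1630 mW m⁻²)(11.0×10⁻⁴ m²)(880 s) = 1.578 J.
Photons incident: 1.578 / 6.075×10⁻¹⁹ = 2.598×10¹⁸, i.e. 2.598×10¹⁸/6.022×10²³ = 4.314×10⁻⁶ mol.
Product: Φ × n_abs = 0.453 × 4.314×10⁻⁶ = 1.954×10⁻⁶ mol.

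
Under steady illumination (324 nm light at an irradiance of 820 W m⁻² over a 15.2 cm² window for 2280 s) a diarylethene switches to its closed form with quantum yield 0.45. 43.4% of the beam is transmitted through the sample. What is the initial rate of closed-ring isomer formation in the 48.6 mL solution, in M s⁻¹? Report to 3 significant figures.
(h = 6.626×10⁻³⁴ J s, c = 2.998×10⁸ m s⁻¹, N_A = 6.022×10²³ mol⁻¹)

Photon energy at 324 nm: hc/λ = (6.626×10⁻³⁴)(2.998×10⁸)/(324×10⁻⁹) = 6.131×10⁻¹⁹ J.
Energy delivered: (820 W m⁻²)(15.2×10⁻⁴ m²)(2280 s) = 2842 J.
Photons incident: 2842 / 6.131×10⁻¹⁹ = 4.635×10²¹, i.e. 4.635×10²¹/6.022×10²³ = 0.007697 mol.
Fraction absorbed: 1 − 43.4/100 = 0.5660.
Photons absorbed: 0.5660 × 0.007697 = 0.004357 mol.
Product formed: 0.45 × 0.004357 = 0.001961 mol.
Rate: 0.001961 mol / (2280 s × 0.0486 L) = 1.77×10⁻⁵ M s⁻¹.

1.77×10⁻⁵ M s⁻¹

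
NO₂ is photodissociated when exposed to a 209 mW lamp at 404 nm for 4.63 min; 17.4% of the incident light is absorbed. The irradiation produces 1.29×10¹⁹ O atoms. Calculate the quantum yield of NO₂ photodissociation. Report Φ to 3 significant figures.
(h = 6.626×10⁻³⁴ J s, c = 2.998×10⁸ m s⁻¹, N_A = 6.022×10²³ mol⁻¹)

Φ = 0.628

Product: 1.29×10¹⁹ / 6.022×10²³ = 2.142×10⁻⁵ mol.
Photon energy at 404 nm: hc/λ = (6.626×10⁻³⁴)(2.998×10⁸)/(404×10⁻⁹) = 4.917×10⁻¹⁹ J.
Energy delivered: (209 mW)(277.8 s) = 58.06 J.
Photons incident: 58.06 / 4.917×10⁻¹⁹ = 1.181×10²⁰, i.e. 1.181×10²⁰/6.022×10²³ = 1.961×10⁻⁴ mol.
Photons absorbed: 0.174 × 1.961×10⁻⁴ = 3.412×10⁻⁵ mol.
Φ = 2.142×10⁻⁵ mol / 3.412×10⁻⁵ mol photons = 0.628.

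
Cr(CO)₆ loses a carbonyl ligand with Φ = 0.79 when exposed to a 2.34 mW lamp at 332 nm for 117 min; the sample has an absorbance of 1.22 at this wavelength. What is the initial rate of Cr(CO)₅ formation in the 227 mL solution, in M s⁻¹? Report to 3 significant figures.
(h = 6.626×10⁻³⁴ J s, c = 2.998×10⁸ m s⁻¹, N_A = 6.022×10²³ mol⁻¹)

2.12×10⁻⁸ M s⁻¹

Photon energy at 332 nm: hc/λ = (6.626×10⁻³⁴)(2.998×10⁸)/(332×10⁻⁹) = 5.983×10⁻¹⁹ J.
Energy delivered: (2.34 mW)(7020 s) = 16.43 J.
Photons incident: 16.43 / 5.983×10⁻¹⁹ = 2.746×10¹⁹, i.e. 2.746×10¹⁹/6.022×10²³ = 4.560×10⁻⁵ mol.
Fraction absorbed: 1 − 10^(−1.22) = 0.9397.
Photons absorbed: 0.9397 × 4.560×10⁻⁵ = 4.285×10⁻⁵ mol.
Product formed: 0.79 × 4.285×10⁻⁵ = 3.385×10⁻⁵ mol.
Rate: 3.385×10⁻⁵ mol / (7020 s × 0.227 L) = 2.12×10⁻⁸ M s⁻¹.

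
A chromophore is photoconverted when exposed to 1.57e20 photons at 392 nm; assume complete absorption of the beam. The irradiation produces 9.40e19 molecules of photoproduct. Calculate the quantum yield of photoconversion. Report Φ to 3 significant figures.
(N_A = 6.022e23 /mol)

Φ = 0.599

Product: 9.40e19 / 6.022e23 = 1.561e-4 mol.
Moles of photons: 1.57e20 / 6.022e23 = 2.607e-4 mol.
Φ = 1.561e-4 mol / 2.607e-4 mol photons = 0.599.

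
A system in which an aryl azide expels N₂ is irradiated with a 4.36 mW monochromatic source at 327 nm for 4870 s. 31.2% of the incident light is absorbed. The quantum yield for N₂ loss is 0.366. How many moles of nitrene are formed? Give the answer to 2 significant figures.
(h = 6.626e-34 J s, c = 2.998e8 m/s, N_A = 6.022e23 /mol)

6.6e-6 mol

Photon energy at 327 nm: hc/λ = (6.626e-34)(2.998e8)/(327e-9) = 6.075e-19 J.
Energy delivered: (4.36 mW)(4870 s) = 21.23 J.
Photons incident: 21.23 / 6.075e-19 = 3.495e19, i.e. 3.495e19/6.022e23 = 5.804e-5 mol.
Photons absorbed: 0.312 × 5.804e-5 = 1.811e-5 mol.
Product: Φ × n_abs = 0.366 × 1.811e-5 = 6.628e-6 mol.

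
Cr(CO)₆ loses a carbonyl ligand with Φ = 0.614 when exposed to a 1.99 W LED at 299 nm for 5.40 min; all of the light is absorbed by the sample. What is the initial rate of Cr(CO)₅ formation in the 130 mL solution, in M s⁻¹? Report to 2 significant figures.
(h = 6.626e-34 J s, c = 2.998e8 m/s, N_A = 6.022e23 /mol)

Photon energy at 299 nm: hc/λ = (6.626e-34)(2.998e8)/(299e-9) = 6.644e-19 J.
Energy delivered: (1.99 W)(324 s) = 644.8 J.
Photons incident: 644.8 / 6.644e-19 = 9.705e20, i.e. 9.705e20/6.022e23 = 0.001612 mol.
Product formed: 0.614 × 0.001612 = 9.898e-4 mol.
Rate: 9.898e-4 mol / (324 s × 0.13 L) = 2.3e-5 M s⁻¹.

2.3e-5 M s⁻¹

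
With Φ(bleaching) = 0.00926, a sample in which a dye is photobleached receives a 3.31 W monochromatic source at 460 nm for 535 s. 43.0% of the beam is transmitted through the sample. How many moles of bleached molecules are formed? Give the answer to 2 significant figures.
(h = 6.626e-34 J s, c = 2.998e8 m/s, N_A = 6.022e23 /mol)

3.6e-5 mol

Photon energy at 460 nm: hc/λ = (6.626e-34)(2.998e8)/(460e-9) = 4.318e-19 J.
Energy delivered: (3.31 W)(535 s) = 1771 J.
Photons incident: 1771 / 4.318e-19 = 4.101e21, i.e. 4.101e21/6.022e23 = 0.006810 mol.
Fraction absorbed: 1 − 43.0/100 = 0.5700.
Photons absorbed: 0.5700 × 0.006810 = 0.003882 mol.
Product: Φ × n_abs = 0.00926 × 0.003882 = 3.595e-5 mol.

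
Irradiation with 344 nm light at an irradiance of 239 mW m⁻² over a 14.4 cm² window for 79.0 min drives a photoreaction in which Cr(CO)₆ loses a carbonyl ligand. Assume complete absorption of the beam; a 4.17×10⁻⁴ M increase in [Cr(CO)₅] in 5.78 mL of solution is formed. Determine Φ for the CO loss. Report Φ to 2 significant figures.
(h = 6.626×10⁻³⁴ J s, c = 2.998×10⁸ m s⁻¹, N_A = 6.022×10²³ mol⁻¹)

Product: (4.17×10⁻⁴ M)(0.00578 L) = 2.410×10⁻⁶ mol.
Photon energy at 344 nm: hc/λ = (6.626×10⁻³⁴)(2.998×10⁸)/(344×10⁻⁹) = 5.775×10⁻¹⁹ J.
Energy delivered: (239 mW m⁻²)(14.4×10⁻⁴ m²)(4740 s) = 1.631 J.
Photons incident: 1.631 / 5.775×10⁻¹⁹ = 2.824×10¹⁸, i.e. 2.824×10¹⁸/6.022×10²³ = 4.689×10⁻⁶ mol.
Φ = 2.410×10⁻⁶ mol / 4.689×10⁻⁶ mol photons = 0.51.

Φ = 0.51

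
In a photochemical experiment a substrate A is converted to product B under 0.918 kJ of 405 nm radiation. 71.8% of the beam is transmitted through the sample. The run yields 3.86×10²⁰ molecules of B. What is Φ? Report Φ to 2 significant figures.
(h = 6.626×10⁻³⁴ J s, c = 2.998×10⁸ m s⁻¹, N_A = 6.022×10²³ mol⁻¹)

Product: 3.86×10²⁰ / 6.022×10²³ = 6.410×10⁻⁴ mol.
Photon energy at 405 nm: hc/λ = (6.626×10⁻³⁴)(2.998×10⁸)/(405×10⁻⁹) = 4.905×10⁻¹⁹ J.
Incident energy: 0.918 kJ = 918 J.
Photons incident: 918 / 4.905×10⁻¹⁹ = 1.872×10²¹, i.e. 1.872×10²¹/6.022×10²³ = 0.003109 mol.
Fraction absorbed: 1 − 71.8/100 = 0.2820.
Photons absorbed: 0.2820 × 0.003109 = 8.767×10⁻⁴ mol.
Φ = 6.410×10⁻⁴ mol / 8.767×10⁻⁴ mol photons = 0.73.

Φ = 0.73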